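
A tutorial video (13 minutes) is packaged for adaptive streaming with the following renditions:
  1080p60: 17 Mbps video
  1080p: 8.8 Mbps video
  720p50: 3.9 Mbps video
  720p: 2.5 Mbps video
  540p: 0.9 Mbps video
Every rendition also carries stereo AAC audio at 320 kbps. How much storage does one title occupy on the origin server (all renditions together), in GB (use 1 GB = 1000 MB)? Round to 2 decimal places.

3.38 GB

13 min = 780 s
Audio: 320 kbps = 0.320 Mbps.
Sum of rendition bitrates: (17+0.320) + (8.8+0.320) + (3.9+0.320) + (2.5+0.320) + (0.9+0.320) = 34.700 Mbps.
× 780 s = 27,066 Mb = 3,383 MB = 3.383 GB.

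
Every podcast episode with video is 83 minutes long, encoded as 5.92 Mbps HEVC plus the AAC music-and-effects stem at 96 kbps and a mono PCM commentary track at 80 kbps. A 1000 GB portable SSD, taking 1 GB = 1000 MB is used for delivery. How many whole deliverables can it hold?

83 min = 4980 s
Audio total: 96 + 80 = 176 kbps = 0.176 Mbps.
Total bitrate: 6.096 Mbps.
Per item: 6.096 Mbps × 4980 s = 30,358 Mb = 3,795 MB.
Capacity: 1000 GB = 8,000,000 Mb; 263.52 items → 263 complete.

263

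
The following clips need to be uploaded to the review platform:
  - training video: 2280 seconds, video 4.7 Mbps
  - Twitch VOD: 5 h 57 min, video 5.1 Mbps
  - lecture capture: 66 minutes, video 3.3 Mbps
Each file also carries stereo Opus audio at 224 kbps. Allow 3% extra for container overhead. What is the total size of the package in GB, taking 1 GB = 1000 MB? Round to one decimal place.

17.9 GB

Audio: 224 kbps = 0.224 Mbps.
training video: 4.924 Mbps × 2280 s × 1.03 = 11563.5 Mb
Twitch VOD: 5.324 Mbps × 21420 s × 1.03 = 117461.3 Mb
lecture capture: 3.524 Mbps × 3960 s × 1.03 = 14373.7 Mb
Total: 143398.5 Mb = 17924.8 MB.
= 17.92 GB.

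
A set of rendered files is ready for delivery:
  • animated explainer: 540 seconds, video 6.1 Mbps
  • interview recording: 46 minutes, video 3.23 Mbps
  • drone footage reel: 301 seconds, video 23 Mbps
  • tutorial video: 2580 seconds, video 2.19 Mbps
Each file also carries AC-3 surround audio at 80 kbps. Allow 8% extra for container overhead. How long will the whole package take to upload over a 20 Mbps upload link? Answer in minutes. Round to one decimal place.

Audio: 80 kbps = 0.080 Mbps.
animated explainer: 6.180 Mbps × 540 s × 1.08 = 3604.2 Mb
interview recording: 3.310 Mbps × 2760 s × 1.08 = 9866.4 Mb
drone footage reel: 23.080 Mbps × 301 s × 1.08 = 7502.8 Mb
tutorial video: 2.270 Mbps × 2580 s × 1.08 = 6325.1 Mb
Total: 27298.6 Mb = 3412.3 MB.
At 20 Mbps: 27298.6 / 20 = 1365 s ≈ 22.7 minutes.

22.7 minutes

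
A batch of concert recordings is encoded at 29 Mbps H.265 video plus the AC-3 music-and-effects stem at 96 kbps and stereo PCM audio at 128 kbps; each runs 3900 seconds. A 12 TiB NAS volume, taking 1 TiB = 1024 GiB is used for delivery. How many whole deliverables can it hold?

926

Audio total: 96 + 128 = 224 kbps = 0.224 Mbps.
Total bitrate: 29.224 Mbps.
Per item: 29.224 Mbps × 3900 s = 113,974 Mb = 14,247 MB.
Capacity: 12 TiB = 105,553,116 Mb; 926.12 items → 926 complete.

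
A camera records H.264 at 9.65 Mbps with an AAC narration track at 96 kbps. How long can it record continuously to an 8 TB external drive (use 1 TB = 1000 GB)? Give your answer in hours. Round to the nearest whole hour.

Audio: 96 kbps = 0.096 Mbps.
Total bitrate: 9.65 + 0.096 = 9.746 Mbps.
Capacity: 8 TB = 64,000,000 Mb.
Recording time: 64,000,000 / 9.746 = 6,566,797 s ≈ 1,824 hours.

1824 hours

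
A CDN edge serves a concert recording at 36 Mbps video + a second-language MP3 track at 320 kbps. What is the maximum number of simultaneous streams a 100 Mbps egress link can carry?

2

Audio: 320 kbps = 0.320 Mbps.
Per-viewer media rate: 36.320 Mbps.
100 Mbps = 100.0 Mbps; 100.0 / 36.320 = 2.75 → 2 viewers.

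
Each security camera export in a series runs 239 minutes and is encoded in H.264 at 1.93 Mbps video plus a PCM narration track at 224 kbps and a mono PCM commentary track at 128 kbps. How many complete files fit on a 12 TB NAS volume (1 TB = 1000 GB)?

2933

239 min = 14340 s
Audio total: 224 + 128 = 352 kbps = 0.352 Mbps.
Total bitrate: 2.282 Mbps.
Per item: 2.282 Mbps × 14340 s = 32,724 Mb = 4,090 MB.
Capacity: 12 TB = 96,000,000 Mb; 2933.64 items → 2933 complete.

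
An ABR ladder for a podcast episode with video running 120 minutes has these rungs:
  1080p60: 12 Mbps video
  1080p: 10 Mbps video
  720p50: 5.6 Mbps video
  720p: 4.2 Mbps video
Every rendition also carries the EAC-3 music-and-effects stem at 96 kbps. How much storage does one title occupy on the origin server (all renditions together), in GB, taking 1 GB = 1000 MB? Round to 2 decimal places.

120 min = 7200 s
Audio: 96 kbps = 0.096 Mbps.
Sum of rendition bitrates: (12+0.096) + (10+0.096) + (5.6+0.096) + (4.2+0.096) = 32.184 Mbps.
× 7200 s = 231,725 Mb = 28,966 MB = 28.97 GB.

28.97 GB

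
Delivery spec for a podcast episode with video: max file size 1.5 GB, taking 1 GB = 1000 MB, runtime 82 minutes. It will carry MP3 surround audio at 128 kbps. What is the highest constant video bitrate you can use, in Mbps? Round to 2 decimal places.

2.31 Mbps

Budget: 1.5 GB = 12000.0 Mb.
82 min = 4920 s
Total bitrate budget: 12000.0 Mb / 4920 s = 2.439 Mbps.
Audio: 128 kbps = 0.128 Mbps.
Video: 2.439 − 0.128 = 2.311 Mbps.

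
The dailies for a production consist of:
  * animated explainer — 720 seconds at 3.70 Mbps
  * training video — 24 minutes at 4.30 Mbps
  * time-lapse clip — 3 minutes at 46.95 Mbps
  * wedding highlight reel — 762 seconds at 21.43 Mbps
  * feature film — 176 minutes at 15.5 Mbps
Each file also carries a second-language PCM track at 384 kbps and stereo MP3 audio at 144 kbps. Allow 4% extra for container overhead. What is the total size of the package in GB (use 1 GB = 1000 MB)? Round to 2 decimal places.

Audio total: 384 + 144 = 528 kbps = 0.528 Mbps.
animated explainer: 4.228 Mbps × 720 s × 1.04 = 3165.9 Mb
training video: 4.828 Mbps × 1440 s × 1.04 = 7230.4 Mb
time-lapse clip: 47.478 Mbps × 180 s × 1.04 = 8887.9 Mb
wedding highlight reel: 21.958 Mbps × 762 s × 1.04 = 17401.3 Mb
feature film: 16.028 Mbps × 10560 s × 1.04 = 176025.9 Mb
Total: 212711.4 Mb = 26588.9 MB.
= 26.59 GB.

26.59 GB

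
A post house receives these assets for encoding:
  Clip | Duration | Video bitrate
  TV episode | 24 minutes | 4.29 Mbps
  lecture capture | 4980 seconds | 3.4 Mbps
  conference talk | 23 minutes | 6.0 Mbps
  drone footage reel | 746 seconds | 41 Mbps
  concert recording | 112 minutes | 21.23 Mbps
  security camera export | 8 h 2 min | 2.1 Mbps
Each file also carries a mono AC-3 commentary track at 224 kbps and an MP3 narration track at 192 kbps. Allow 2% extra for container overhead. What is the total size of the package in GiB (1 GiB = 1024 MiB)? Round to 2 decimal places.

33.69 GiB

Audio total: 224 + 192 = 416 kbps = 0.416 Mbps.
TV episode: 4.706 Mbps × 1440 s × 1.02 = 6912.2 Mb
lecture capture: 3.816 Mbps × 4980 s × 1.02 = 19383.8 Mb
conference talk: 6.416 Mbps × 1380 s × 1.02 = 9031.2 Mb
drone footage reel: 41.416 Mbps × 746 s × 1.02 = 31514.3 Mb
concert recording: 21.646 Mbps × 6720 s × 1.02 = 148370.3 Mb
security camera export: 2.516 Mbps × 28920 s × 1.02 = 74218.0 Mb
Total: 289429.7 Mb = 36178.7 MB.
= 33.69 GiB.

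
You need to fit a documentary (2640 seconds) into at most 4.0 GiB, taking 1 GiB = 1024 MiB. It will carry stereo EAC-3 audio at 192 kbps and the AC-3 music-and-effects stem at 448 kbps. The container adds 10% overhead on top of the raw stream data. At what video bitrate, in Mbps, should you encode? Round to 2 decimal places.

Budget: 4.0 GiB = 34359.7 Mb.
Stream payload after overhead: 34359.7 / 1.10 = 31236.1 Mb.
Total bitrate budget: 31236.1 Mb / 2640 s = 11.832 Mbps.
Audio total: 192 + 448 = 640 kbps = 0.640 Mbps.
Video: 11.832 − 0.640 = 11.192 Mbps.

11.19 Mbps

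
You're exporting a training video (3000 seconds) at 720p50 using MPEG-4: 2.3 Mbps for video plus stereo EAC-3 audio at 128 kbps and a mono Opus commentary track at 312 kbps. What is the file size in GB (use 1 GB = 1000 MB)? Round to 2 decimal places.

Audio total: 128 + 312 = 440 kbps = 0.440 Mbps.
Total bitrate: 2.3 + 0.440 = 2.740 Mbps.
Stream data: 2.740 Mbps × 3000 s = 8220.0 Mb.
8,220 Mb ÷ 8 = 1,028 MB → 1.028 GB.

1.03 GB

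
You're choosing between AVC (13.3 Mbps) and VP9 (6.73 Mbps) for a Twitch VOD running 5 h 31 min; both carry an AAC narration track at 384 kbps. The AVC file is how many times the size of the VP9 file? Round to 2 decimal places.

1.92

5 h 31 min = 331 min = 19860 s
Audio: 384 kbps = 0.384 Mbps.
AVC: 13.684 Mbps × 19860 s = 271764.2 Mb = 31.638 GiB.
VP9: 7.114 Mbps × 19860 s = 141284.0 Mb = 16.448 GiB.
Ratio: 31.638 / 16.448 = 1.924.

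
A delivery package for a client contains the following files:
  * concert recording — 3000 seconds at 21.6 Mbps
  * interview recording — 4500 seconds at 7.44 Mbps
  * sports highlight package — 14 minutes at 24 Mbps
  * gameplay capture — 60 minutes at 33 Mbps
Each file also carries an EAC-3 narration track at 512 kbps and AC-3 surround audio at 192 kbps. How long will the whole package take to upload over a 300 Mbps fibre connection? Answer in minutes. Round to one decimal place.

13.6 minutes

Audio total: 512 + 192 = 704 kbps = 0.704 Mbps.
concert recording: 22.304 Mbps × 3000 s = 66912.0 Mb
interview recording: 8.144 Mbps × 4500 s = 36648.0 Mb
sports highlight package: 24.704 Mbps × 840 s = 20751.4 Mb
gameplay capture: 33.704 Mbps × 3600 s = 121334.4 Mb
Total: 245645.8 Mb = 30705.7 MB.
At 300 Mbps: 245645.8 / 300 = 819 s ≈ 13.6 minutes.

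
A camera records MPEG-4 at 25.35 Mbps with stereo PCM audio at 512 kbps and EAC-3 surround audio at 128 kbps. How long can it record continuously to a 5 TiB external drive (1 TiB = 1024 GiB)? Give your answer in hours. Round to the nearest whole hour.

Audio total: 512 + 128 = 640 kbps = 0.640 Mbps.
Total bitrate: 25.35 + 0.640 = 25.990 Mbps.
Capacity: 5 TiB = 43,980,465 Mb.
Recording time: 43,980,465 / 25.990 = 1,692,207 s ≈ 470 hours.

470 hours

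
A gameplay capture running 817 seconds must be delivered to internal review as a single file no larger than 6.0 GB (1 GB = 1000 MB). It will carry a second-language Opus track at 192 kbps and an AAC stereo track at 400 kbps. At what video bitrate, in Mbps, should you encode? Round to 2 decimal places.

Budget: 6.0 GB = 48000.0 Mb.
Total bitrate budget: 48000.0 Mb / 817 s = 58.752 Mbps.
Audio total: 192 + 400 = 592 kbps = 0.592 Mbps.
Video: 58.752 − 0.592 = 58.160 Mbps.

58.16 Mbps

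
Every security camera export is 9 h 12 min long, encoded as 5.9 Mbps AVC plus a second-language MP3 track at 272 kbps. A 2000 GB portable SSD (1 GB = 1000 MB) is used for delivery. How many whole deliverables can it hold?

9 h 12 min = 552 min = 33120 s
Audio: 272 kbps = 0.272 Mbps.
Total bitrate: 6.172 Mbps.
Per item: 6.172 Mbps × 33120 s = 204,417 Mb = 25,552 MB.
Capacity: 2000 GB = 16,000,000 Mb; 78.27 items → 78 complete.

78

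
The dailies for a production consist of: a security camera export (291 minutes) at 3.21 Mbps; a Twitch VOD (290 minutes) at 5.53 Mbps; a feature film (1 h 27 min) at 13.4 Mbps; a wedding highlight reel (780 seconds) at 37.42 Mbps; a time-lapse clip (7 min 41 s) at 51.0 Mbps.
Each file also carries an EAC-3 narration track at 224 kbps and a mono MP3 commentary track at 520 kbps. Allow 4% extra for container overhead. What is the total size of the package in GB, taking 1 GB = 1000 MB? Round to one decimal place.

Audio total: 224 + 520 = 744 kbps = 0.744 Mbps.
security camera export: 3.954 Mbps × 17460 s × 1.04 = 71798.3 Mb
Twitch VOD: 6.274 Mbps × 17400 s × 1.04 = 113534.3 Mb
feature film: 14.144 Mbps × 5220 s × 1.04 = 76784.9 Mb
wedding highlight reel: 38.164 Mbps × 780 s × 1.04 = 30958.6 Mb
time-lapse clip: 51.744 Mbps × 461 s × 1.04 = 24808.1 Mb
Total: 317884.3 Mb = 39735.5 MB.
= 39.74 GB.

39.7 GB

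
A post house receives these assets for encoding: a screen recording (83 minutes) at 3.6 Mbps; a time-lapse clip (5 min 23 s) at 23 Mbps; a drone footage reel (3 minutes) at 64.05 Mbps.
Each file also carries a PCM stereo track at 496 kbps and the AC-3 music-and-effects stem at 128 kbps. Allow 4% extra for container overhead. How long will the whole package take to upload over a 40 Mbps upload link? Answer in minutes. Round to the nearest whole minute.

Audio total: 496 + 128 = 624 kbps = 0.624 Mbps.
screen recording: 4.224 Mbps × 4980 s × 1.04 = 21876.9 Mb
time-lapse clip: 23.624 Mbps × 323 s × 1.04 = 7935.8 Mb
drone footage reel: 64.674 Mbps × 180 s × 1.04 = 12107.0 Mb
Total: 41919.7 Mb = 5240.0 MB.
At 40 Mbps: 41919.7 / 40 = 1048 s ≈ 17.5 minutes.

17 minutes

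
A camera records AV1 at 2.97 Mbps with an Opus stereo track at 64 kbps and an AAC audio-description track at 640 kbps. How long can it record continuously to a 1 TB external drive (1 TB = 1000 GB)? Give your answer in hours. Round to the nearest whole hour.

605 hours

Audio total: 64 + 640 = 704 kbps = 0.704 Mbps.
Total bitrate: 2.97 + 0.704 = 3.674 Mbps.
Capacity: 1 TB = 8,000,000 Mb.
Recording time: 8,000,000 / 3.674 = 2,177,463 s ≈ 605 hours.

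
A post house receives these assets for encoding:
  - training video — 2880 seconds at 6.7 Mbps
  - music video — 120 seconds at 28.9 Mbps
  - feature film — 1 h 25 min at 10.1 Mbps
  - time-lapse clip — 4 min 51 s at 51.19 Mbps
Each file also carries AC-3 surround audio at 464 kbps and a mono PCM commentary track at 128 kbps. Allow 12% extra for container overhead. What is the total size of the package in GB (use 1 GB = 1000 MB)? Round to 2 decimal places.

Audio total: 464 + 128 = 592 kbps = 0.592 Mbps.
training video: 7.292 Mbps × 2880 s × 1.12 = 23521.1 Mb
music video: 29.492 Mbps × 120 s × 1.12 = 3963.7 Mb
feature film: 10.692 Mbps × 5100 s × 1.12 = 61072.7 Mb
time-lapse clip: 51.782 Mbps × 291 s × 1.12 = 16876.8 Mb
Total: 105434.3 Mb = 13179.3 MB.
= 13.18 GB.

13.18 GB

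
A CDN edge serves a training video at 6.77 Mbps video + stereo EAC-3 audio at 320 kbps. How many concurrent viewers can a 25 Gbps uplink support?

Audio: 320 kbps = 0.320 Mbps.
Per-viewer media rate: 7.090 Mbps.
25 Gbps = 25,000 Mbps; 25,000 / 7.090 = 3526.09 → 3526 viewers.

3526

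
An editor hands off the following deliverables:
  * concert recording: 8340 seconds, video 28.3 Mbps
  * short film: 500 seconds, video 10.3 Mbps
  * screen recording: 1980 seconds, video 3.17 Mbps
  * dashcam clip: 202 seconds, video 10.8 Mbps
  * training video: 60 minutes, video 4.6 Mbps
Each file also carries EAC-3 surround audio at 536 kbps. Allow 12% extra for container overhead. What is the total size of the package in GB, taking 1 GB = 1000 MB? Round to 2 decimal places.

38.36 GB

Audio: 536 kbps = 0.536 Mbps.
concert recording: 28.836 Mbps × 8340 s × 1.12 = 269351.3 Mb
short film: 10.836 Mbps × 500 s × 1.12 = 6068.2 Mb
screen recording: 3.706 Mbps × 1980 s × 1.12 = 8218.4 Mb
dashcam clip: 11.336 Mbps × 202 s × 1.12 = 2564.7 Mb
training video: 5.136 Mbps × 3600 s × 1.12 = 20708.4 Mb
Total: 306910.9 Mb = 38363.9 MB.
= 38.36 GB.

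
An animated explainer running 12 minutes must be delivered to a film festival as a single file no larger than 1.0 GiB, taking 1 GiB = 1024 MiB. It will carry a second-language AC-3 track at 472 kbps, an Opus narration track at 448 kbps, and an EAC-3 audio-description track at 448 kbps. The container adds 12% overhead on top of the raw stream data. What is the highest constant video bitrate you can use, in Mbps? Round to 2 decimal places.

Budget: 1.0 GiB = 8589.9 Mb.
Stream payload after overhead: 8589.9 / 1.12 = 7669.6 Mb.
12 min = 720 s
Total bitrate budget: 7669.6 Mb / 720 s = 10.652 Mbps.
Audio total: 472 + 448 + 448 = 1368 kbps = 1.368 Mbps.
Video: 10.652 − 1.368 = 9.284 Mbps.

9.28 Mbps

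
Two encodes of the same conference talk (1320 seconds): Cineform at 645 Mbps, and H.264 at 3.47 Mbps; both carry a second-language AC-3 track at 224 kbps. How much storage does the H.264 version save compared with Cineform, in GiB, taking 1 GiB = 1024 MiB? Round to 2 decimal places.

98.58 GiB

Audio: 224 kbps = 0.224 Mbps.
Cineform: 645.224 Mbps × 1320 s = 851695.7 Mb = 99.150 GiB.
H.264: 3.694 Mbps × 1320 s = 4876.1 Mb = 0.568 GiB.
Saving: 99.150 − 0.568 = 98.583 GiB.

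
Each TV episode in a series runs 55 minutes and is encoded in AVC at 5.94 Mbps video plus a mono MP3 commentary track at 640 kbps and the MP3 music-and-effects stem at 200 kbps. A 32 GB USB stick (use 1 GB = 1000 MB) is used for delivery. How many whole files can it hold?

11

55 min = 3300 s
Audio total: 640 + 200 = 840 kbps = 0.840 Mbps.
Total bitrate: 6.780 Mbps.
Per item: 6.780 Mbps × 3300 s = 22,374 Mb = 2,797 MB.
Capacity: 32 GB = 256,000 Mb; 11.44 items → 11 complete.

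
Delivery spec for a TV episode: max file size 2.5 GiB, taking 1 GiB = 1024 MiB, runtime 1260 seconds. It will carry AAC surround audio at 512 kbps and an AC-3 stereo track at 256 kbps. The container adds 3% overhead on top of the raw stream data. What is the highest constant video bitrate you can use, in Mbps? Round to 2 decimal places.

15.78 Mbps

Budget: 2.5 GiB = 21474.8 Mb.
Stream payload after overhead: 21474.8 / 1.03 = 20849.4 Mb.
Total bitrate budget: 20849.4 Mb / 1260 s = 16.547 Mbps.
Audio total: 512 + 256 = 768 kbps = 0.768 Mbps.
Video: 16.547 − 0.768 = 15.779 Mbps.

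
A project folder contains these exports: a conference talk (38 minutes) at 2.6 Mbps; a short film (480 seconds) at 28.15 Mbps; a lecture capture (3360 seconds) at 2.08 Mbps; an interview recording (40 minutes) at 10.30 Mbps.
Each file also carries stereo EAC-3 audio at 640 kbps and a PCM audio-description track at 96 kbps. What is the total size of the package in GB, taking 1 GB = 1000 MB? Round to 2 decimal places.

Audio total: 640 + 96 = 736 kbps = 0.736 Mbps.
conference talk: 3.336 Mbps × 2280 s = 7606.1 Mb
short film: 28.886 Mbps × 480 s = 13865.3 Mb
lecture capture: 2.816 Mbps × 3360 s = 9461.8 Mb
interview recording: 11.036 Mbps × 2400 s = 26486.4 Mb
Total: 57419.5 Mb = 7177.4 MB.
= 7.177 GB.

7.18 GB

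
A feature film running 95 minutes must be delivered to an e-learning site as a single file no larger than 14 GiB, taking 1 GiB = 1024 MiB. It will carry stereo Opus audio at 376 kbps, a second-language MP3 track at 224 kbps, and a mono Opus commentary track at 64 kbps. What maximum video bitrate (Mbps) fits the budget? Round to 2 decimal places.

20.43 Mbps

Budget: 14 GiB = 120259.1 Mb.
95 min = 5700 s
Total bitrate budget: 120259.1 Mb / 5700 s = 21.098 Mbps.
Audio total: 376 + 224 + 64 = 664 kbps = 0.664 Mbps.
Video: 21.098 − 0.664 = 20.434 Mbps.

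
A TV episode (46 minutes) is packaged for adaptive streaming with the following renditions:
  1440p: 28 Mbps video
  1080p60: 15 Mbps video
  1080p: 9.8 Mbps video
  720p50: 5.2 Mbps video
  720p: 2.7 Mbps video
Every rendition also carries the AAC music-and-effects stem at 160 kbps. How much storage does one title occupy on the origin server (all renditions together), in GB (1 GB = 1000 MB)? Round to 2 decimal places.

21.22 GB

46 min = 2760 s
Audio: 160 kbps = 0.160 Mbps.
Sum of rendition bitrates: (28+0.160) + (15+0.160) + (9.8+0.160) + (5.2+0.160) + (2.7+0.160) = 61.500 Mbps.
× 2760 s = 169,740 Mb = 21,218 MB = 21.22 GB.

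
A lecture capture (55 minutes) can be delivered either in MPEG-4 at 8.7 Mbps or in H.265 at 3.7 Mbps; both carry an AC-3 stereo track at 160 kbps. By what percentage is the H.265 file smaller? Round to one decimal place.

55 min = 3300 s
Audio: 160 kbps = 0.160 Mbps.
MPEG-4: 8.860 Mbps × 3300 s = 29238.0 Mb = 3.655 GB.
H.265: 3.860 Mbps × 3300 s = 12738.0 Mb = 1.592 GB.
Reduction: (1 − 1.592/3.655) × 100 = 56.43%.

56.4%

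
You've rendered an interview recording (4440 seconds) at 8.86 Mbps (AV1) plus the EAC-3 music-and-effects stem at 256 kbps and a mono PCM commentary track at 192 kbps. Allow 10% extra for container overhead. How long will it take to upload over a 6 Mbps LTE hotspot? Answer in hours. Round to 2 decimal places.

2.10 hours

Audio total: 256 + 192 = 448 kbps = 0.448 Mbps.
Total bitrate: 9.308 Mbps.
File: 9.308 Mbps × 4440 s = 41327.5 Mb.
With 10% container overhead: ×1.10. → 45460.3 Mb.
At 6 Mbps: 45460.3 / 6 = 7576.7 s ≈ 2.1 hours.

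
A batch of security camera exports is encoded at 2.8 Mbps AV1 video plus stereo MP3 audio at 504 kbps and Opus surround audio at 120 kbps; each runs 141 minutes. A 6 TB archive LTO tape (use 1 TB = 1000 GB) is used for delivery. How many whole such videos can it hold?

141 min = 8460 s
Audio total: 504 + 120 = 624 kbps = 0.624 Mbps.
Total bitrate: 3.424 Mbps.
Per item: 3.424 Mbps × 8460 s = 28,967 Mb = 3,621 MB.
Capacity: 6 TB = 48,000,000 Mb; 1657.06 items → 1657 complete.

1657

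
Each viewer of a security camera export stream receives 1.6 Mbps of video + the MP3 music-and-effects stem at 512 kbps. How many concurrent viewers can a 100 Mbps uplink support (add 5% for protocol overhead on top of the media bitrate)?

Audio: 512 kbps = 0.512 Mbps.
Per-viewer media rate: 2.112 Mbps.
On the wire with 5% overhead: 2.218 Mbps.
100 Mbps = 100.0 Mbps; 100.0 / 2.218 = 45.09 → 45 viewers.

45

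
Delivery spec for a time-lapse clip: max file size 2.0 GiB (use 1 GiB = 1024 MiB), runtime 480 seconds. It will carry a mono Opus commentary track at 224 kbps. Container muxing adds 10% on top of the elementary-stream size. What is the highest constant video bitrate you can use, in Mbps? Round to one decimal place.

Budget: 2.0 GiB = 17179.9 Mb.
Stream payload after overhead: 17179.9 / 1.10 = 15618.1 Mb.
Total bitrate budget: 15618.1 Mb / 480 s = 32.538 Mbps.
Audio: 224 kbps = 0.224 Mbps.
Video: 32.538 − 0.224 = 32.314 Mbps.

32.3 Mbps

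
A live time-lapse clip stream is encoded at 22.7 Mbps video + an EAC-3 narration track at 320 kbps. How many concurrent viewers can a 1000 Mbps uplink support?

43

Audio: 320 kbps = 0.320 Mbps.
Per-viewer media rate: 23.020 Mbps.
1000 Mbps = 1,000 Mbps; 1,000 / 23.020 = 43.44 → 43 viewers.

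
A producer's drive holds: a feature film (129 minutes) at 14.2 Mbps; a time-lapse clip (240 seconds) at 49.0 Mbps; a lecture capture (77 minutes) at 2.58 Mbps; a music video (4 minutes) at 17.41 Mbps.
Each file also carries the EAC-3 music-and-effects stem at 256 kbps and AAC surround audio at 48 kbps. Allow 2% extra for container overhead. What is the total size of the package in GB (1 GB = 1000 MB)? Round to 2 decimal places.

18.06 GB

Audio total: 256 + 48 = 304 kbps = 0.304 Mbps.
feature film: 14.504 Mbps × 7740 s × 1.02 = 114506.2 Mb
time-lapse clip: 49.304 Mbps × 240 s × 1.02 = 12069.6 Mb
lecture capture: 2.884 Mbps × 4620 s × 1.02 = 13590.6 Mb
music video: 17.714 Mbps × 240 s × 1.02 = 4336.4 Mb
Total: 144502.7 Mb = 18062.8 MB.
= 18.06 GB.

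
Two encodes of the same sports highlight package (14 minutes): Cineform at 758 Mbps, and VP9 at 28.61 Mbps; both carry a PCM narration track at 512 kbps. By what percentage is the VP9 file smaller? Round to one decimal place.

14 min = 840 s
Audio: 512 kbps = 0.512 Mbps.
Cineform: 758.512 Mbps × 840 s = 637150.1 Mb = 74.174 GiB.
VP9: 29.122 Mbps × 840 s = 24462.5 Mb = 2.848 GiB.
Reduction: (1 − 2.848/74.174) × 100 = 96.16%.

96.2%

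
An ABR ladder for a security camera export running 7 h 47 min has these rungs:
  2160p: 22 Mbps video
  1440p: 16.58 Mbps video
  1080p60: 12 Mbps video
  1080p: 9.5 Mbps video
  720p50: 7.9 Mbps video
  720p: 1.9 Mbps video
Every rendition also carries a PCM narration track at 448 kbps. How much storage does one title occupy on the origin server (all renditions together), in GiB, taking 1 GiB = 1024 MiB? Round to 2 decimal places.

7 h 47 min = 467 min = 28020 s
Audio: 448 kbps = 0.448 Mbps.
Sum of rendition bitrates: (22+0.448) + (16.58+0.448) + (12+0.448) + (9.5+0.448) + (7.9+0.448) + (1.9+0.448) = 72.568 Mbps.
× 28020 s = 2,033,355 Mb = 254,169 MB = 236.7 GiB.

236.71 GiB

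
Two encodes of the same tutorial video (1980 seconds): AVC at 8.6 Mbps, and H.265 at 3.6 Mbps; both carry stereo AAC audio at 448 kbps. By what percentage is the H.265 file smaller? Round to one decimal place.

55.3%

Audio: 448 kbps = 0.448 Mbps.
AVC: 9.048 Mbps × 1980 s = 17915.0 Mb = 2.239 GB.
H.265: 4.048 Mbps × 1980 s = 8015.0 Mb = 1.002 GB.
Reduction: (1 − 1.002/2.239) × 100 = 55.26%.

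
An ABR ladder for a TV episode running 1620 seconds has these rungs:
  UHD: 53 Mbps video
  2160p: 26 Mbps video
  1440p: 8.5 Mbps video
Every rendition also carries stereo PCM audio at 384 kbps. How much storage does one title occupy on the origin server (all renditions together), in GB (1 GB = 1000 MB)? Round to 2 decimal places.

Audio: 384 kbps = 0.384 Mbps.
Sum of rendition bitrates: (53+0.384) + (26+0.384) + (8.5+0.384) = 88.652 Mbps.
× 1620 s = 143,616 Mb = 17,952 MB = 17.95 GB.

17.95 GB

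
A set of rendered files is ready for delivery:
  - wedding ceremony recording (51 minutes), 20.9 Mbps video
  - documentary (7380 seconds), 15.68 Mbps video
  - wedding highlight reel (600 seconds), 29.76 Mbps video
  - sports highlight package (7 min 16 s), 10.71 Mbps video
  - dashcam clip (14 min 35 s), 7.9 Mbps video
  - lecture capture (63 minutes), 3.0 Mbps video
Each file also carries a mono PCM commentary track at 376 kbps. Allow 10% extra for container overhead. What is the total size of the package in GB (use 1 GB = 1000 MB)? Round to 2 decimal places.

Audio: 376 kbps = 0.376 Mbps.
wedding ceremony recording: 21.276 Mbps × 3060 s × 1.10 = 71615.0 Mb
documentary: 16.056 Mbps × 7380 s × 1.10 = 130342.6 Mb
wedding highlight reel: 30.136 Mbps × 600 s × 1.10 = 19889.8 Mb
sports highlight package: 11.086 Mbps × 436 s × 1.10 = 5316.8 Mb
dashcam clip: 8.276 Mbps × 875 s × 1.10 = 7965.6 Mb
lecture capture: 3.376 Mbps × 3780 s × 1.10 = 14037.4 Mb
Total: 249167.3 Mb = 31145.9 MB.
= 31.15 GB.

31.15 GB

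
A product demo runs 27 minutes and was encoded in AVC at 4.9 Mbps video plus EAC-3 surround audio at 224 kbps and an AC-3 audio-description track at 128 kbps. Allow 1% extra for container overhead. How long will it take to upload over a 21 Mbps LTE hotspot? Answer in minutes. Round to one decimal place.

27 min = 1620 s
Audio total: 224 + 128 = 352 kbps = 0.352 Mbps.
Total bitrate: 5.252 Mbps.
File: 5.252 Mbps × 1620 s = 8508.2 Mb.
With 1% container overhead: ×1.01. → 8593.3 Mb.
At 21 Mbps: 8593.3 / 21 = 409.2 s ≈ 6.82 minutes.

6.8 minutes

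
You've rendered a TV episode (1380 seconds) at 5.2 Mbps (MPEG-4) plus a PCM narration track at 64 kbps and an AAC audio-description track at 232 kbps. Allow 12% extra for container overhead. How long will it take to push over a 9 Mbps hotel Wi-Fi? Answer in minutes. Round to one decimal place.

15.7 minutes

Audio total: 64 + 232 = 296 kbps = 0.296 Mbps.
Total bitrate: 5.496 Mbps.
File: 5.496 Mbps × 1380 s = 7584.5 Mb.
With 12% container overhead: ×1.12. → 8494.6 Mb.
At 9 Mbps: 8494.6 / 9 = 943.8 s ≈ 15.7 minutes.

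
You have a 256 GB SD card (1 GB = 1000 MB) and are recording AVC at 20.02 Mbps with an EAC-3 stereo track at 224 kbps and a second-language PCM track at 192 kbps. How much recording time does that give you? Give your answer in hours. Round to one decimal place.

Audio total: 224 + 192 = 416 kbps = 0.416 Mbps.
Total bitrate: 20.02 + 0.416 = 20.436 Mbps.
Capacity: 256 GB = 2,048,000 Mb.
Recording time: 2,048,000 / 20.436 = 100,215 s ≈ 27.8 hours.

27.8 hours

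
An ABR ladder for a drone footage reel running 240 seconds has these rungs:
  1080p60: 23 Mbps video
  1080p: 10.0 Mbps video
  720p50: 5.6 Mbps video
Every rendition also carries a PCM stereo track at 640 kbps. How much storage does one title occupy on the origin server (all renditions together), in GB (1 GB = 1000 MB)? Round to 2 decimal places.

Audio: 640 kbps = 0.640 Mbps.
Sum of rendition bitrates: (23+0.640) + (10.0+0.640) + (5.6+0.640) = 40.520 Mbps.
× 240 s = 9,725 Mb = 1,216 MB = 1.216 GB.

1.22 GB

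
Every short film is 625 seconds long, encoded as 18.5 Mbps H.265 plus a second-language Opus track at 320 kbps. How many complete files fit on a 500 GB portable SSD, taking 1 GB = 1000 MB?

Audio: 320 kbps = 0.320 Mbps.
Total bitrate: 18.820 Mbps.
Per item: 18.820 Mbps × 625 s = 11,762 Mb = 1,470 MB.
Capacity: 500 GB = 4,000,000 Mb; 340.06 items → 340 complete.

340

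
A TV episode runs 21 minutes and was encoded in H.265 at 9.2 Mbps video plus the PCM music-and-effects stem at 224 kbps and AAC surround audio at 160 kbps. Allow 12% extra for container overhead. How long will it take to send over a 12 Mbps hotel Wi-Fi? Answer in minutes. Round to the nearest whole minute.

21 min = 1260 s
Audio total: 224 + 160 = 384 kbps = 0.384 Mbps.
Total bitrate: 9.584 Mbps.
File: 9.584 Mbps × 1260 s = 12075.8 Mb.
With 12% container overhead: ×1.12. → 13524.9 Mb.
At 12 Mbps: 13524.9 / 12 = 1127.1 s ≈ 18.8 minutes.

19 minutes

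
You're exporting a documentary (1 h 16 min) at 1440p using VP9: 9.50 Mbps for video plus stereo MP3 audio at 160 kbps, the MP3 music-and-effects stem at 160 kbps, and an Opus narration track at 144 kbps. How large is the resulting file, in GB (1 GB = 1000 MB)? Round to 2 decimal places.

5.68 GB

1 h 16 min = 76 min = 4560 s
Audio total: 160 + 160 + 144 = 464 kbps = 0.464 Mbps.
Total bitrate: 9.50 + 0.464 = 9.964 Mbps.
Stream data: 9.964 Mbps × 4560 s = 45435.8 Mb.
45,436 Mb ÷ 8 = 5,679 MB → 5.679 GB.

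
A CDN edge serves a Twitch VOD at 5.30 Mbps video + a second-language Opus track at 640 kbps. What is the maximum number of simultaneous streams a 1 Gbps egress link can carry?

168

Audio: 640 kbps = 0.640 Mbps.
Per-viewer media rate: 5.940 Mbps.
1 Gbps = 1,000 Mbps; 1,000 / 5.940 = 168.35 → 168 viewers.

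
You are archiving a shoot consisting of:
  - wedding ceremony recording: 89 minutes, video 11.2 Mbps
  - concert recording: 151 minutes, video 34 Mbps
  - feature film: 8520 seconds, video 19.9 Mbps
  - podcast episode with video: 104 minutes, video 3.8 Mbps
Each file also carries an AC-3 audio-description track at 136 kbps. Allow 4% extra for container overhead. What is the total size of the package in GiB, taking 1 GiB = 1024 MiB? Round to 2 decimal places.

68.41 GiB

Audio: 136 kbps = 0.136 Mbps.
wedding ceremony recording: 11.336 Mbps × 5340 s × 1.04 = 62955.6 Mb
concert recording: 34.136 Mbps × 9060 s × 1.04 = 321643.0 Mb
feature film: 20.036 Mbps × 8520 s × 1.04 = 177535.0 Mb
podcast episode with video: 3.936 Mbps × 6240 s × 1.04 = 25543.1 Mb
Total: 587676.7 Mb = 73459.6 MB.
= 68.41 GiB.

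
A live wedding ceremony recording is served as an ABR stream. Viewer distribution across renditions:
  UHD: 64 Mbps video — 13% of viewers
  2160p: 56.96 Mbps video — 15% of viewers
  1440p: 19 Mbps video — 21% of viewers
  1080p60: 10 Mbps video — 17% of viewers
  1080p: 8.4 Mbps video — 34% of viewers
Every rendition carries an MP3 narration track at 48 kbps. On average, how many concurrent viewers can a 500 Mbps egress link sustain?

Audio: 48 kbps = 0.048 Mbps.
Average per-viewer bitrate: 0.13×64.048 + 0.15×57.008 + 0.21×19.048 + 0.17×10.048 + 0.34×8.448 = 25.458 Mbps.
500 Mbps = 500.0 Mbps; 500.0 / 25.458 = 19.64 → 19.

19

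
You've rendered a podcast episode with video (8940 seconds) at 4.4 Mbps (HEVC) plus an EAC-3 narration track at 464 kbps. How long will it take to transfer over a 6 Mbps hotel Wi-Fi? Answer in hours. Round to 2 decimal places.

2.01 hours

Audio: 464 kbps = 0.464 Mbps.
Total bitrate: 4.864 Mbps.
File: 4.864 Mbps × 8940 s = 43484.2 Mb.
At 6 Mbps: 43484.2 / 6 = 7247.4 s ≈ 2.01 hours.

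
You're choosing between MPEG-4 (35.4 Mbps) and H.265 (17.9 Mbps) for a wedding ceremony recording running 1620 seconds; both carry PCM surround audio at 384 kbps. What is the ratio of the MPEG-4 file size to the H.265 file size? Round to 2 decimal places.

1.96

Audio: 384 kbps = 0.384 Mbps.
MPEG-4: 35.784 Mbps × 1620 s = 57970.1 Mb = 7.246 GB.
H.265: 18.284 Mbps × 1620 s = 29620.1 Mb = 3.703 GB.
Ratio: 7.246 / 3.703 = 1.957.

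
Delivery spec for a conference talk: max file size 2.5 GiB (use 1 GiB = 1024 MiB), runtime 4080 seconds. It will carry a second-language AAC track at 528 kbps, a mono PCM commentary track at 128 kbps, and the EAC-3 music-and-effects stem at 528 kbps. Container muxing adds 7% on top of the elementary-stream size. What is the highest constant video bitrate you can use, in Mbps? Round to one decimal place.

3.7 Mbps

Budget: 2.5 GiB = 21474.8 Mb.
Stream payload after overhead: 21474.8 / 1.07 = 20069.9 Mb.
Total bitrate budget: 20069.9 Mb / 4080 s = 4.919 Mbps.
Audio total: 528 + 128 + 528 = 1184 kbps = 1.184 Mbps.
Video: 4.919 − 1.184 = 3.735 Mbps.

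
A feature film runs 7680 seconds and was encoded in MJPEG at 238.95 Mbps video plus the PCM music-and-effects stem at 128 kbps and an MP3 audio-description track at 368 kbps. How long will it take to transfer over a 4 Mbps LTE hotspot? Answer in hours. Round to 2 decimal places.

Audio total: 128 + 368 = 496 kbps = 0.496 Mbps.
Total bitrate: 239.446 Mbps.
File: 239.446 Mbps × 7680 s = 1838945.3 Mb.
At 4 Mbps: 1838945.3 / 4 = 459736.3 s ≈ 128 hours.

127.70 hours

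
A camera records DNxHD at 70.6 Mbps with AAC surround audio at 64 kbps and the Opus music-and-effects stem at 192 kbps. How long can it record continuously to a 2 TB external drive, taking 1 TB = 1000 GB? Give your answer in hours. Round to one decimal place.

62.7 hours

Audio total: 64 + 192 = 256 kbps = 0.256 Mbps.
Total bitrate: 70.6 + 0.256 = 70.856 Mbps.
Capacity: 2 TB = 16,000,000 Mb.
Recording time: 16,000,000 / 70.856 = 225,810 s ≈ 62.7 hours.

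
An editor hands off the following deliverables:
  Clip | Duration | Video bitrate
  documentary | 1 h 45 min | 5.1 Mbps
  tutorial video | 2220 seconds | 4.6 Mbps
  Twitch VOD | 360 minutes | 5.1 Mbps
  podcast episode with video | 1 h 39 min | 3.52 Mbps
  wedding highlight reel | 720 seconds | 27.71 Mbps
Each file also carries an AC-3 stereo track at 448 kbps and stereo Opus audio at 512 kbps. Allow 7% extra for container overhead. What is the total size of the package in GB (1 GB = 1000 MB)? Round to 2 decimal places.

Audio total: 448 + 512 = 960 kbps = 0.960 Mbps.
documentary: 6.060 Mbps × 6300 s × 1.07 = 40850.5 Mb
tutorial video: 5.560 Mbps × 2220 s × 1.07 = 13207.2 Mb
Twitch VOD: 6.060 Mbps × 21600 s × 1.07 = 140058.7 Mb
podcast episode with video: 4.480 Mbps × 5940 s × 1.07 = 28474.0 Mb
wedding highlight reel: 28.670 Mbps × 720 s × 1.07 = 22087.4 Mb
Total: 244677.8 Mb = 30584.7 MB.
= 30.58 GB.

30.58 GB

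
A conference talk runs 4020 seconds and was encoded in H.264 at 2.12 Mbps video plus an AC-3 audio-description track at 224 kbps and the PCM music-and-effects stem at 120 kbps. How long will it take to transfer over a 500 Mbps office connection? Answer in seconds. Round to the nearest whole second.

Audio total: 224 + 120 = 344 kbps = 0.344 Mbps.
Total bitrate: 2.464 Mbps.
File: 2.464 Mbps × 4020 s = 9905.3 Mb.
At 500 Mbps: 9905.3 / 500 = 19.8 s ≈ 19.8 seconds.

20 seconds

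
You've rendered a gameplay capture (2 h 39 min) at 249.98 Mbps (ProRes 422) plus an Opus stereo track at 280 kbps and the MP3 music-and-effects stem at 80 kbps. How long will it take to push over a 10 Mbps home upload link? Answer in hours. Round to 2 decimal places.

66.34 hours

2 h 39 min = 159 min = 9540 s
Audio total: 280 + 80 = 360 kbps = 0.360 Mbps.
Total bitrate: 250.340 Mbps.
File: 250.340 Mbps × 9540 s = 2388243.6 Mb.
At 10 Mbps: 2388243.6 / 10 = 238824.4 s ≈ 66.3 hours.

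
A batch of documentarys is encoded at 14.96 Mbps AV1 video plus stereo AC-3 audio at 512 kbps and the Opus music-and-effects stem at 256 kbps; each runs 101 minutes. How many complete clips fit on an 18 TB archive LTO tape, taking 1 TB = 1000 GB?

101 min = 6060 s
Audio total: 512 + 256 = 768 kbps = 0.768 Mbps.
Total bitrate: 15.728 Mbps.
Per item: 15.728 Mbps × 6060 s = 95,312 Mb = 11,914 MB.
Capacity: 18 TB = 144,000,000 Mb; 1510.83 items → 1510 complete.

1510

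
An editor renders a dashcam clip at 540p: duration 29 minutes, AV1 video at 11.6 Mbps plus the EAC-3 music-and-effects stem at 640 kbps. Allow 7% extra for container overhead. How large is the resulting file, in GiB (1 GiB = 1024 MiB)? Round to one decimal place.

2.7 GiB

29 min = 1740 s
Audio: 640 kbps = 0.640 Mbps.
Total bitrate: 11.6 + 0.640 = 12.240 Mbps.
Stream data: 12.240 Mbps × 1740 s = 21297.6 Mb.
With 7% container overhead: ×1.07.
22,788 Mb = 2,848,554,000 bytes ÷ 1,073,741,824 = 2.653 GiB.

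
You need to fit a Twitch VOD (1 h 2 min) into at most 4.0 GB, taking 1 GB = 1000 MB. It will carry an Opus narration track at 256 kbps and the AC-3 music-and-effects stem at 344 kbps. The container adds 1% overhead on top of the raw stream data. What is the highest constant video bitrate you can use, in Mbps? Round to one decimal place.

Budget: 4.0 GB = 32000.0 Mb.
Stream payload after overhead: 32000.0 / 1.01 = 31683.2 Mb.
1 h 2 min = 62 min = 3720 s
Total bitrate budget: 31683.2 Mb / 3720 s = 8.517 Mbps.
Audio total: 256 + 344 = 600 kbps = 0.600 Mbps.
Video: 8.517 − 0.600 = 7.917 Mbps.

7.9 Mbps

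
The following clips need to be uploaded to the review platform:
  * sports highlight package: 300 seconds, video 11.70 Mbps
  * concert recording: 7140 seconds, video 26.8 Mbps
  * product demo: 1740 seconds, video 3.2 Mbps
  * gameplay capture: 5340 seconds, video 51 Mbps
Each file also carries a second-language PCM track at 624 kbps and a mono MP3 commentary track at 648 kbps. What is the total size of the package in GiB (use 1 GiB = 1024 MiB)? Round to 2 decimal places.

57.19 GiB

Audio total: 624 + 648 = 1272 kbps = 1.272 Mbps.
sports highlight package: 12.972 Mbps × 300 s = 3891.6 Mb
concert recording: 28.072 Mbps × 7140 s = 200434.1 Mb
product demo: 4.472 Mbps × 1740 s = 7781.3 Mb
gameplay capture: 52.272 Mbps × 5340 s = 279132.5 Mb
Total: 491239.4 Mb = 61404.9 MB.
= 57.19 GiB.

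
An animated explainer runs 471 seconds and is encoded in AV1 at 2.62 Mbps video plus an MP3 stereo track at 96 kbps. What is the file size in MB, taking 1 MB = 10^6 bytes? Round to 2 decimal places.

159.90 MB

Audio: 96 kbps = 0.096 Mbps.
Total bitrate: 2.62 + 0.096 = 2.716 Mbps.
Stream data: 2.716 Mbps × 471 s = 1279.2 Mb.
1,279 Mb ÷ 8 = 159.9 MB → 159.9 MB.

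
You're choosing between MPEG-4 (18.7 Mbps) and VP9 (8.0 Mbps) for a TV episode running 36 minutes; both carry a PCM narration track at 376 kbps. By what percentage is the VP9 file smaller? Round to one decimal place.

56.1%

36 min = 2160 s
Audio: 376 kbps = 0.376 Mbps.
MPEG-4: 19.076 Mbps × 2160 s = 41204.2 Mb = 5.151 GB.
VP9: 8.376 Mbps × 2160 s = 18092.2 Mb = 2.262 GB.
Reduction: (1 − 2.262/5.151) × 100 = 56.09%.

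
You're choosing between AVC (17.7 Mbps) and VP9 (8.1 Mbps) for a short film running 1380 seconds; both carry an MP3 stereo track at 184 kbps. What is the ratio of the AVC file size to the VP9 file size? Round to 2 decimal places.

2.16

Audio: 184 kbps = 0.184 Mbps.
AVC: 17.884 Mbps × 1380 s = 24679.9 Mb = 2.873 GiB.
VP9: 8.284 Mbps × 1380 s = 11431.9 Mb = 1.331 GiB.
Ratio: 2.873 / 1.331 = 2.159.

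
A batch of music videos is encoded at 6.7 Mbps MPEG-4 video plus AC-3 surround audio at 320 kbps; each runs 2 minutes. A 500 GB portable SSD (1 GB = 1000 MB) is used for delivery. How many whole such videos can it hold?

2 min = 120 s
Audio: 320 kbps = 0.320 Mbps.
Total bitrate: 7.020 Mbps.
Per item: 7.020 Mbps × 120 s = 842.4 Mb = 105.3 MB.
Capacity: 500 GB = 4,000,000 Mb; 4748.34 items → 4748 complete.

4748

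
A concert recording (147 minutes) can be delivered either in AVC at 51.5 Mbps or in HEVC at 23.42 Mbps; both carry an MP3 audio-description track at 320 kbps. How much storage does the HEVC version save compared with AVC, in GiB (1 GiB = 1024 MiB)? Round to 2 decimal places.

28.83 GiB

147 min = 8820 s
Audio: 320 kbps = 0.320 Mbps.
AVC: 51.820 Mbps × 8820 s = 457052.4 Mb = 53.208 GiB.
HEVC: 23.740 Mbps × 8820 s = 209386.8 Mb = 24.376 GiB.
Saving: 53.208 − 24.376 = 28.832 GiB.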